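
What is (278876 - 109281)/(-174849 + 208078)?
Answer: 169595/33229 ≈ 5.1038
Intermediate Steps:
(278876 - 109281)/(-174849 + 208078) = 169595/33229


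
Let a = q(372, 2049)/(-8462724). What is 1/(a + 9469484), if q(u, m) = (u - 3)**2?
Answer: 2820908/26712543126085 ≈ 1.0560e-7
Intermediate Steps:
q(u, m) = (-3 + u)**2
a = -45387/2820908 (a = (-3 + 372)**2/(-8462724) = 369**2*(-1/8462724) = 136161*(-1/8462724) = -45387/2820908 ≈ -0.016089)
1/(a + 9469484) = 1/(-45387/2820908 + 9469484) = 1/(26712543126085/2820908) = 2820908/26712543126085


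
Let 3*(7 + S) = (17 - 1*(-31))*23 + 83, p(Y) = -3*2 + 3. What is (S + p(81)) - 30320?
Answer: -89803/3 ≈ -29934.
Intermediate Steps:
p(Y) = -3 (p(Y) = -6 + 3 = -3)
S = 1166/3 (S = -7 + ((17 - 1*(-31))*23 + 83)/3 = -7 + ((17 + 31)*23 + 83)/3 = -7 + (48*23 + 83)/3 = -7 + (1104 + 83)/3 = -7 + (⅓)*1187 = -7 + 1187/3 = 1166/3 ≈ 388.67)
(S + p(81)) - 30320 = (1166/3 - 3) - 30320 = 1157/3 - 30320 = -89803/3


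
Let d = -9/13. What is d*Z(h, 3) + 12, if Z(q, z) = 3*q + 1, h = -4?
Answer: 255/13 ≈ 19.615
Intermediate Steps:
d = -9/13 (d = -9*1/13 = -9/13 ≈ -0.69231)
Z(q, z) = 1 + 3*q
d*Z(h, 3) + 12 = -9*(1 + 3*(-4))/13 + 12 = -9*(1 - 12)/13 + 12 = -9/13*(-11) + 12 = 99/13 + 12 = 255/13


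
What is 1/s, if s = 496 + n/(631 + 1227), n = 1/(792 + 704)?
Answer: 2779568/1378665729 ≈ 0.0020161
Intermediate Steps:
n = 1/1496 ≈ 0.00066845
s = 1378665729/2779568 (s = 496 + (1/1496)/(631 + 1227) = 496 + (1/1496)/1858 = 496 + (1/1858)*(1/1496) = 496 + 1/2779568 = 1378665729/2779568 ≈ 496.00)
1/s = 1/(1378665729/2779568) = 2779568/1378665729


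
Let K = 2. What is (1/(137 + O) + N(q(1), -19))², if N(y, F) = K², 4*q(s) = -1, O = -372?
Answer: 881721/55225 ≈ 15.966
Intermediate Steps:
q(s) = -¼ (q(s) = (¼)*(-1) = -¼)
N(y, F) = 4 (N(y, F) = 2² = 4)
(1/(137 + O) + N(q(1), -19))² = (1/(137 - 372) + 4)² = (1/(-235) + 4)² = (-1/235 + 4)² = (939/235)² = 881721/55225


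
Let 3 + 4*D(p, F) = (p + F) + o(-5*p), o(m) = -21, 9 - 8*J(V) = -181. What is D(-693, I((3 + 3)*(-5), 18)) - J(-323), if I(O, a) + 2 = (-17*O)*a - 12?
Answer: 4177/2 ≈ 2088.5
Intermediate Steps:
J(V) = 95/4 (J(V) = 9/8 - 1/8*(-181) = 9/8 + 181/8 = 95/4)
I(O, a) = -14 - 17*O*a (I(O, a) = -2 + ((-17*O)*a - 12) = -2 + (-17*O*a - 12) = -2 + (-12 - 17*O*a) = -14 - 17*O*a)
D(p, F) = -6 + F/4 + p/4 (D(p, F) = -3/4 + ((p + F) - 21)/4 = -3/4 + ((F + p) - 21)/4 = -3/4 + (-21 + F + p)/4 = -3/4 + (-21/4 + F/4 + p/4) = -6 + F/4 + p/4)
D(-693, I((3 + 3)*(-5), 18)) - J(-323) = (-6 + (-14 - 17*(3 + 3)*(-5)*18)/4 + (1/4)*(-693)) - 1*95/4 = (-6 + (-14 - 17*6*(-5)*18)/4 - 693/4) - 95/4 = (-6 + (-14 - 17*(-30)*18)/4 - 693/4) - 95/4 = (-6 + (-14 + 9180)/4 - 693/4) - 95/4 = (-6 + (1/4)*9166 - 693/4) - 95/4 = (-6 + 4583/2 - 693/4) - 95/4 = 8449/4 - 95/4 = 4177/2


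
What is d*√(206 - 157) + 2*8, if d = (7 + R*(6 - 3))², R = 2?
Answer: 1199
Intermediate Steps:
d = 169 (d = (7 + 2*(6 - 3))² = (7 + 2*3)² = (7 + 6)² = 13² = 169)
d*√(206 - 157) + 2*8 = 169*√(206 - 157) + 2*8 = 169*√49 + 16 = 169*7 + 16 = 1183 + 16 = 1199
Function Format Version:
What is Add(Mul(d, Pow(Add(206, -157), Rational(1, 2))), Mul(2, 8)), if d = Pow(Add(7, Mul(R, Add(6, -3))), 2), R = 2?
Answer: 1199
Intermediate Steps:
d = 169 (d = Pow(Add(7, Mul(2, Add(6, -3))), 2) = Pow(Add(7, Mul(2, 3)), 2) = Pow(Add(7, 6), 2) = Pow(13, 2) = 169)
Add(Mul(d, Pow(Add(206, -157), Rational(1, 2))), Mul(2, 8)) = Add(Mul(169, Pow(Add(206, -157), Rational(1, 2))), Mul(2, 8)) = Add(Mul(169, Pow(49, Rational(1, 2))), 16) = Add(Mul(169, 7), 16) = Add(1183, 16) = 1199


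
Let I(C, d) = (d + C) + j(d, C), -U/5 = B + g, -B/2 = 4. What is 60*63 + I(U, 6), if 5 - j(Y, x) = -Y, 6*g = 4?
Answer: 11501/3 ≈ 3833.7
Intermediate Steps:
g = ⅔ (g = (⅙)*4 = ⅔ ≈ 0.66667)
B = -8 (B = -2*4 = -8)
j(Y, x) = 5 + Y (j(Y, x) = 5 - (-1)*Y = 5 + Y)
U = 110/3 (U = -5*(-8 + ⅔) = -5*(-22/3) = 110/3 ≈ 36.667)
I(C, d) = 5 + C + 2*d (I(C, d) = (d + C) + (5 + d) = (C + d) + (5 + d) = 5 + C + 2*d)
60*63 + I(U, 6) = 60*63 + (5 + 110/3 + 2*6) = 3780 + (5 + 110/3 + 12) = 3780 + 161/3 = 11501/3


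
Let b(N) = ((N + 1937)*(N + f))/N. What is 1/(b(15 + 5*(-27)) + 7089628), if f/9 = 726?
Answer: 20/139850187 ≈ 1.4301e-7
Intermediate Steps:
f = 6534 (f = 9*726 = 6534)
b(N) = (1937 + N)*(6534 + N)/N (b(N) = ((N + 1937)*(N + 6534))/N = ((1937 + N)*(6534 + N))/N = (1937 + N)*(6534 + N)/N)
1/(b(15 + 5*(-27)) + 7089628) = 1/((8471 + (15 + 5*(-27)) + 12656358/(15 + 5*(-27))) + 7089628) = 1/((8471 + (15 - 135) + 12656358/(15 - 135)) + 7089628) = 1/((8471 - 120 + 12656358/(-120)) + 7089628) = 1/((8471 - 120 + 12656358*(-1/120)) + 7089628) = 1/((8471 - 120 - 2109393/20) + 7089628) = 1/(-1942373/20 + 7089628) = 1/(139850187/20) = 20/139850187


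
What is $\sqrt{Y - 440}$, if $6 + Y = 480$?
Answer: $\sqrt{34} \approx 5.8309$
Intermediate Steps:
$Y = 474$ ($Y = -6 + 480 = 474$)
$\sqrt{Y - 440} = \sqrt{474 - 440} = \sqrt{34}$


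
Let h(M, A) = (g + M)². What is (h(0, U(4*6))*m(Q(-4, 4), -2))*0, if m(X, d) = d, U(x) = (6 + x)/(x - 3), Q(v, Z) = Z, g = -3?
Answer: 0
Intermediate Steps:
U(x) = (6 + x)/(-3 + x)
h(M, A) = (-3 + M)²
(h(0, U(4*6))*m(Q(-4, 4), -2))*0 = ((-3 + 0)²*(-2))*0 = ((-3)²*(-2))*0 = (9*(-2))*0 = -18*0 = 0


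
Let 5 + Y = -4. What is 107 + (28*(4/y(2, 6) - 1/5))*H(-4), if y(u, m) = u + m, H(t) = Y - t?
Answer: 65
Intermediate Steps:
Y = -9 (Y = -5 - 4 = -9)
H(t) = -9 - t
y(u, m) = m + u
107 + (28*(4/y(2, 6) - 1/5))*H(-4) = 107 + (28*(4/(6 + 2) - 1/5))*(-9 - 1*(-4)) = 107 + (28*(4/8 - 1*⅕))*(-9 + 4) = 107 + (28*(4*(⅛) - ⅕))*(-5) = 107 + (28*(½ - ⅕))*(-5) = 107 + (28*(3/10))*(-5) = 107 + (42/5)*(-5) = 107 - 42 = 65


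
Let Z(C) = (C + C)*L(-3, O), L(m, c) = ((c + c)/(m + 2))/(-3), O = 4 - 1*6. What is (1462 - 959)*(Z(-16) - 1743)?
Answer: -2565803/3 ≈ -8.5527e+5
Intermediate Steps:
O = -2 (O = 4 - 6 = -2)
L(m, c) = -2*c/(3*(2 + m)) (L(m, c) = ((2*c)/(2 + m))*(-1/3) = (2*c/(2 + m))*(-1/3) = -2*c/(3*(2 + m)))
Z(C) = -8*C/3 (Z(C) = (C + C)*(-2*(-2)/(6 + 3*(-3))) = (2*C)*(-2*(-2)/(6 - 9)) = (2*C)*(-2*(-2)/(-3)) = (2*C)*(-2*(-2)*(-1/3)) = (2*C)*(-4/3) = -8*C/3)
(1462 - 959)*(Z(-16) - 1743) = (1462 - 959)*(-8/3*(-16) - 1743) = 503*(128/3 - 1743) = 503*(-5101/3) = -2565803/3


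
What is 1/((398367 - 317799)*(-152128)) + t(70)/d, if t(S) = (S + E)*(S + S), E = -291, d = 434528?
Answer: -11850647229259/166433032751616 ≈ -0.071204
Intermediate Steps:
t(S) = 2*S*(-291 + S) (t(S) = (S - 291)*(S + S) = (-291 + S)*(2*S) = 2*S*(-291 + S))
1/((398367 - 317799)*(-152128)) + t(70)/d = 1/((398367 - 317799)*(-152128)) + (2*70*(-291 + 70))/434528 = -1/152128/80568 + (2*70*(-221))*(1/434528) = (1/80568)*(-1/152128) - 30940*1/434528 = -1/12256648704 - 7735/108632 = -11850647229259/166433032751616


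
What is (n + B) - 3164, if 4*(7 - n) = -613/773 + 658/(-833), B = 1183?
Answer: -726183743/367948 ≈ -1973.6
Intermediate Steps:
n = 2721245/367948 (n = 7 - (-613/773 + 658/(-833))/4 = 7 - (-613*1/773 + 658*(-1/833))/4 = 7 - (-613/773 - 94/119)/4 = 7 - ¼*(-145609/91987) = 7 + 145609/367948 = 2721245/367948 ≈ 7.3957)
(n + B) - 3164 = (2721245/367948 + 1183) - 3164 = 438003729/367948 - 3164 = -726183743/367948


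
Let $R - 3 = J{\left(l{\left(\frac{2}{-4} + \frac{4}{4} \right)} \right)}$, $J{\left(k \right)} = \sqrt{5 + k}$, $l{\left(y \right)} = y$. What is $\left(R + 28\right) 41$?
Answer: $1271 + \frac{41 \sqrt{22}}{2} \approx 1367.2$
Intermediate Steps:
$R = 3 + \frac{\sqrt{22}}{2}$ ($R = 3 + \sqrt{5 + \left(\frac{2}{-4} + \frac{4}{4}\right)} = 3 + \sqrt{5 + \left(2 \left(- \frac{1}{4}\right) + 4 \cdot \frac{1}{4}\right)} = 3 + \sqrt{5 + \left(- \frac{1}{2} + 1\right)} = 3 + \sqrt{5 + \frac{1}{2}} = 3 + \sqrt{\frac{11}{2}} = 3 + \frac{\sqrt{22}}{2} \approx 5.3452$)
$\left(R + 28\right) 41 = \left(\left(3 + \frac{\sqrt{22}}{2}\right) + 28\right) 41 = \left(31 + \frac{\sqrt{22}}{2}\right) 41 = 1271 + \frac{41 \sqrt{22}}{2}$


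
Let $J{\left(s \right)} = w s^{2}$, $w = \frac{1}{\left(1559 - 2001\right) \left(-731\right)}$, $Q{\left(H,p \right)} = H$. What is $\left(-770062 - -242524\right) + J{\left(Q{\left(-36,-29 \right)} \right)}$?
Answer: $- \frac{85224290790}{161551} \approx -5.2754 \cdot 10^{5}$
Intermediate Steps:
$w = \frac{1}{323102}$ ($w = \frac{1}{-442} \left(- \frac{1}{731}\right) = \left(- \frac{1}{442}\right) \left(- \frac{1}{731}\right) = \frac{1}{323102} \approx 3.095 \cdot 10^{-6}$)
$J{\left(s \right)} = \frac{s^{2}}{323102}$
$\left(-770062 - -242524\right) + J{\left(Q{\left(-36,-29 \right)} \right)} = \left(-770062 - -242524\right) + \frac{\left(-36\right)^{2}}{323102} = \left(-770062 + 242524\right) + \frac{1}{323102} \cdot 1296 = -527538 + \frac{648}{161551} = - \frac{85224290790}{161551}$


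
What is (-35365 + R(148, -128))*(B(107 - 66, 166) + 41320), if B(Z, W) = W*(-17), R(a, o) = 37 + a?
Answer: -1354359640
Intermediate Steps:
B(Z, W) = -17*W
(-35365 + R(148, -128))*(B(107 - 66, 166) + 41320) = (-35365 + (37 + 148))*(-17*166 + 41320) = (-35365 + 185)*(-2822 + 41320) = -35180*38498 = -1354359640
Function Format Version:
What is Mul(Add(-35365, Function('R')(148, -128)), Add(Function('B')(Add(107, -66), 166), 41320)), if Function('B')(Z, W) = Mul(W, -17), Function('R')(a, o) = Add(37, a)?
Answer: -1354359640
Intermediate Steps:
Function('B')(Z, W) = Mul(-17, W)
Mul(Add(-35365, Function('R')(148, -128)), Add(Function('B')(Add(107, -66), 166), 41320)) = Mul(Add(-35365, Add(37, 148)), Add(Mul(-17, 166), 41320)) = Mul(Add(-35365, 185), Add(-2822, 41320)) = Mul(-35180, 38498) = -1354359640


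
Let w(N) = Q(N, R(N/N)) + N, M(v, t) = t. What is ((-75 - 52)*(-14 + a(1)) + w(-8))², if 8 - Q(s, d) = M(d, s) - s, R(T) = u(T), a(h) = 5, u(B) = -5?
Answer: 1306449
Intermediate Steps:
R(T) = -5
Q(s, d) = 8 (Q(s, d) = 8 - (s - s) = 8 - 1*0 = 8 + 0 = 8)
w(N) = 8 + N
((-75 - 52)*(-14 + a(1)) + w(-8))² = ((-75 - 52)*(-14 + 5) + (8 - 8))² = (-127*(-9) + 0)² = (1143 + 0)² = 1143² = 1306449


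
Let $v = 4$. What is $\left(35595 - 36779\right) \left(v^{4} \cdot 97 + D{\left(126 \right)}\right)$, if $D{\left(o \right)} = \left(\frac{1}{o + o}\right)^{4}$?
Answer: $- \frac{3705233540972581}{126023688} \approx -2.9401 \cdot 10^{7}$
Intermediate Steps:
$D{\left(o \right)} = \frac{1}{16 o^{4}}$ ($D{\left(o \right)} = \left(\frac{1}{2 o}\right)^{4} = \frac{1}{16 o^{4}}$)
$\left(35595 - 36779\right) \left(v^{4} \cdot 97 + D{\left(126 \right)}\right) = \left(35595 - 36779\right) \left(4^{4} \cdot 97 + \frac{1}{16 \cdot 252047376}\right) = - 1184 \left(256 \cdot 97 + \frac{1}{16} \cdot \frac{1}{252047376}\right) = - 1184 \left(24832 + \frac{1}{4032758016}\right) = \left(-1184\right) \frac{100141447053313}{4032758016} = - \frac{3705233540972581}{126023688}$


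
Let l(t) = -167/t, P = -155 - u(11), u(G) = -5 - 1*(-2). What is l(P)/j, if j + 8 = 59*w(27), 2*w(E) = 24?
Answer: 167/106400 ≈ 0.0015695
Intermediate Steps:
w(E) = 12 (w(E) = (½)*24 = 12)
u(G) = -3 (u(G) = -5 + 2 = -3)
P = -152 (P = -155 - 1*(-3) = -155 + 3 = -152)
j = 700 (j = -8 + 59*12 = -8 + 708 = 700)
l(P)/j = -167/(-152)/700 = -167*(-1/152)*(1/700) = (167/152)*(1/700) = 167/106400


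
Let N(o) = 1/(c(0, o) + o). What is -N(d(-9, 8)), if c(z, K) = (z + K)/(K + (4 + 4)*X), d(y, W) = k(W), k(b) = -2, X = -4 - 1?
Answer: 21/41 ≈ 0.51220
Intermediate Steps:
X = -5
d(y, W) = -2
c(z, K) = (K + z)/(-40 + K) (c(z, K) = (z + K)/(K + (4 + 4)*(-5)) = (K + z)/(K + 8*(-5)) = (K + z)/(K - 40) = (K + z)/(-40 + K))
N(o) = 1/(o + o/(-40 + o)) (N(o) = 1/((o + 0)/(-40 + o) + o) = 1/(o/(-40 + o) + o) = 1/(o + o/(-40 + o)))
-N(d(-9, 8)) = -(-40 - 2)/((-2)*(-39 - 2)) = -(-1)*(-42)/(2*(-41)) = -(-1)*(-1)*(-42)/(2*41) = -1*(-21/41) = 21/41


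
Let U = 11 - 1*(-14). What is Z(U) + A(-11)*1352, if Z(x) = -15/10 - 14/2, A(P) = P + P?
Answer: -59505/2 ≈ -29753.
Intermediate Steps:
U = 25 (U = 11 + 14 = 25)
A(P) = 2*P
Z(x) = -17/2 (Z(x) = -15*⅒ - 14*½ = -3/2 - 7 = -17/2)
Z(U) + A(-11)*1352 = -17/2 + (2*(-11))*1352 = -17/2 - 22*1352 = -17/2 - 29744 = -59505/2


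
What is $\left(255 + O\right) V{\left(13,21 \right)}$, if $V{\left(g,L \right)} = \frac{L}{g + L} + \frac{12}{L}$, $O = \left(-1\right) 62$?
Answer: $\frac{54619}{238} \approx 229.49$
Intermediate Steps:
$O = -62$
$V{\left(g,L \right)} = \frac{12}{L} + \frac{L}{L + g}$ ($V{\left(g,L \right)} = \frac{L}{L + g} + \frac{12}{L} = \frac{12}{L} + \frac{L}{L + g}$)
$\left(255 + O\right) V{\left(13,21 \right)} = \left(255 - 62\right) \frac{21^{2} + 12 \cdot 21 + 12 \cdot 13}{21 \left(21 + 13\right)} = 193 \frac{441 + 252 + 156}{21 \cdot 34} = 193 \cdot \frac{1}{21} \cdot \frac{1}{34} \cdot 849 = 193 \cdot \frac{283}{238} = \frac{54619}{238}$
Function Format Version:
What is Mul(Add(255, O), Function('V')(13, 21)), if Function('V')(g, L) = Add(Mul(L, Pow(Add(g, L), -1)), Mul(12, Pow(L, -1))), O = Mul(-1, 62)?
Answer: Rational(54619, 238) ≈ 229.49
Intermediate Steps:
O = -62
Function('V')(g, L) = Add(Mul(12, Pow(L, -1)), Mul(L, Pow(Add(L, g), -1))) (Function('V')(g, L) = Add(Mul(L, Pow(Add(L, g), -1)), Mul(12, Pow(L, -1))) = Add(Mul(12, Pow(L, -1)), Mul(L, Pow(Add(L, g), -1))))
Mul(Add(255, O), Function('V')(13, 21)) = Mul(Add(255, -62), Mul(Pow(21, -1), Pow(Add(21, 13), -1), Add(Pow(21, 2), Mul(12, 21), Mul(12, 13)))) = Mul(193, Mul(Rational(1, 21), Pow(34, -1), Add(441, 252, 156))) = Mul(193, Mul(Rational(1, 21), Rational(1, 34), 849)) = Mul(193, Rational(283, 238)) = Rational(54619, 238)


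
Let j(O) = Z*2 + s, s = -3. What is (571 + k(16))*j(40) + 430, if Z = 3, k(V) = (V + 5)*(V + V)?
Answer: 4159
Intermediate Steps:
k(V) = 2*V*(5 + V) (k(V) = (5 + V)*(2*V) = 2*V*(5 + V))
j(O) = 3 (j(O) = 3*2 - 3 = 6 - 3 = 3)
(571 + k(16))*j(40) + 430 = (571 + 2*16*(5 + 16))*3 + 430 = (571 + 2*16*21)*3 + 430 = (571 + 672)*3 + 430 = 1243*3 + 430 = 3729 + 430 = 4159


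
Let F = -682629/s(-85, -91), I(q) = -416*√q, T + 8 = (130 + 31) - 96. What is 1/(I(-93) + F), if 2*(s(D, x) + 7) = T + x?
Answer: 1820344/52805846161 + 26624*I*√93/52805846161 ≈ 3.4472e-5 + 4.8622e-6*I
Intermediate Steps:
T = 57 (T = -8 + ((130 + 31) - 96) = -8 + (161 - 96) = -8 + 65 = 57)
s(D, x) = 43/2 + x/2 (s(D, x) = -7 + (57 + x)/2 = -7 + (57/2 + x/2) = 43/2 + x/2)
F = 227543/8 (F = -682629/(43/2 + (½)*(-91)) = -682629/(43/2 - 91/2) = -682629/(-24) = -682629*(-1/24) = 227543/8 ≈ 28443.)
1/(I(-93) + F) = 1/(-416*I*√93 + 227543/8) = 1/(227543/8 - 416*I*√93)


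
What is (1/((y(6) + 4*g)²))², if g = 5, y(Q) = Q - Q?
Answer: 1/160000 ≈ 6.2500e-6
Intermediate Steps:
y(Q) = 0
(1/((y(6) + 4*g)²))² = (1/((0 + 4*5)²))² = (1/((0 + 20)²))² = (1/(20²))² = (1/400)² = 1/160000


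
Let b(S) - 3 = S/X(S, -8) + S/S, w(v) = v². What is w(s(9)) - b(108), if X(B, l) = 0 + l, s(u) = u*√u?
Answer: 1477/2 ≈ 738.50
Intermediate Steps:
s(u) = u^(3/2)
X(B, l) = l
b(S) = 4 - S/8 (b(S) = 3 + (S/(-8) + S/S) = 3 + (S*(-⅛) + 1) = 3 + (-S/8 + 1) = 3 + (1 - S/8) = 4 - S/8)
w(s(9)) - b(108) = (9^(3/2))² - (4 - ⅛*108) = 27² - (4 - 27/2) = 729 - 1*(-19/2) = 729 + 19/2 = 1477/2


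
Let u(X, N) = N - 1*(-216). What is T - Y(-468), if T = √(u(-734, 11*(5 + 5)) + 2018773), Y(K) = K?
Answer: 468 + √2019099 ≈ 1888.9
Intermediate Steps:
u(X, N) = 216 + N (u(X, N) = N + 216 = 216 + N)
T = √2019099 (T = √((216 + 11*(5 + 5)) + 2018773) = √((216 + 11*10) + 2018773) = √((216 + 110) + 2018773) = √(326 + 2018773) = √2019099 ≈ 1420.9)
T - Y(-468) = √2019099 - 1*(-468) = √2019099 + 468 = 468 + √2019099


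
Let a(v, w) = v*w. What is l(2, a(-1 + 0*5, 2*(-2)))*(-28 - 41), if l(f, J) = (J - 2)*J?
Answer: -552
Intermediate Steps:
l(f, J) = J*(-2 + J) (l(f, J) = (-2 + J)*J = J*(-2 + J))
l(2, a(-1 + 0*5, 2*(-2)))*(-28 - 41) = (((-1 + 0*5)*(2*(-2)))*(-2 + (-1 + 0*5)*(2*(-2))))*(-28 - 41) = (((-1 + 0)*(-4))*(-2 + (-1 + 0)*(-4)))*(-69) = ((-1*(-4))*(-2 - 1*(-4)))*(-69) = (4*(-2 + 4))*(-69) = (4*2)*(-69) = 8*(-69) = -552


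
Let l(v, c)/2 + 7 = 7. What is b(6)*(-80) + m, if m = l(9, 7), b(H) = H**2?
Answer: -2880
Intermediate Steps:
l(v, c) = 0 (l(v, c) = -14 + 2*7 = -14 + 14 = 0)
m = 0
b(6)*(-80) + m = 6**2*(-80) + 0 = 36*(-80) + 0 = -2880 + 0 = -2880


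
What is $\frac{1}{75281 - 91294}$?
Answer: $- \frac{1}{16013} \approx -6.2449 \cdot 10^{-5}$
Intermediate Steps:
$\frac{1}{75281 - 91294} = \frac{1}{-16013} = - \frac{1}{16013}$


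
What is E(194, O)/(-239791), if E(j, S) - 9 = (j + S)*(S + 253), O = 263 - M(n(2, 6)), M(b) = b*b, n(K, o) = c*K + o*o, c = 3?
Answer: -1631145/239791 ≈ -6.8024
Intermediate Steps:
n(K, o) = o² + 3*K (n(K, o) = 3*K + o*o = 3*K + o² = o² + 3*K)
M(b) = b²
O = -1501 (O = 263 - (6² + 3*2)² = 263 - (36 + 6)² = 263 - 1*42² = 263 - 1*1764 = 263 - 1764 = -1501)
E(j, S) = 9 + (253 + S)*(S + j) (E(j, S) = 9 + (j + S)*(S + 253) = 9 + (S + j)*(253 + S) = 9 + (253 + S)*(S + j))
E(194, O)/(-239791) = (9 + (-1501)² + 253*(-1501) + 253*194 - 1501*194)/(-239791) = (9 + 2253001 - 379753 + 49082 - 291194)*(-1/239791) = 1631145*(-1/239791) = -1631145/239791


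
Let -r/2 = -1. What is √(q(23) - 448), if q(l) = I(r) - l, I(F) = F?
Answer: I*√469 ≈ 21.656*I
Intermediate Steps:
r = 2 (r = -2*(-1) = 2)
q(l) = 2 - l
√(q(23) - 448) = √((2 - 1*23) - 448) = √((2 - 23) - 448) = √(-21 - 448) = √(-469) = I*√469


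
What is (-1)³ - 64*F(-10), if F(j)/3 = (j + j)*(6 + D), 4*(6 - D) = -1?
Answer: 47039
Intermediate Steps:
D = 25/4 (D = 6 - ¼*(-1) = 6 + ¼ = 25/4 ≈ 6.2500)
F(j) = 147*j/2 (F(j) = 3*((j + j)*(6 + 25/4)) = 3*((2*j)*(49/4)) = 3*(49*j/2) = 147*j/2)
(-1)³ - 64*F(-10) = (-1)³ - 4704*(-10) = -1 - 64*(-735) = -1 + 47040 = 47039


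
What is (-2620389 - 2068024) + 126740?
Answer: -4561673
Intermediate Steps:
(-2620389 - 2068024) + 126740 = -4688413 + 126740 = -4561673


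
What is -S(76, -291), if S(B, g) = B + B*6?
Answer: -532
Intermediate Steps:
S(B, g) = 7*B (S(B, g) = B + 6*B = 7*B)
-S(76, -291) = -7*76 = -1*532 = -532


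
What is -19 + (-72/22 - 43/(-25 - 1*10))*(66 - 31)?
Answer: -996/11 ≈ -90.545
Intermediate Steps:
-19 + (-72/22 - 43/(-25 - 1*10))*(66 - 31) = -19 + (-72*1/22 - 43/(-25 - 10))*35 = -19 + (-36/11 - 43/(-35))*35 = -19 + (-36/11 - 43*(-1/35))*35 = -19 + (-36/11 + 43/35)*35 = -19 - 787/385*35 = -19 - 787/11 = -996/11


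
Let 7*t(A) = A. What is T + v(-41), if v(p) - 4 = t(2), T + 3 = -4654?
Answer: -32569/7 ≈ -4652.7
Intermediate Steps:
t(A) = A/7
T = -4657 (T = -3 - 4654 = -4657)
v(p) = 30/7 (v(p) = 4 + (1/7)*2 = 4 + 2/7 = 30/7)
T + v(-41) = -4657 + 30/7 = -32569/7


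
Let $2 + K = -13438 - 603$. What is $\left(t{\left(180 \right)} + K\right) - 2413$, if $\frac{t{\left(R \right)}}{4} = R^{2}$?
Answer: $113144$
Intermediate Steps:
$t{\left(R \right)} = 4 R^{2}$
$K = -14043$ ($K = -2 - 14041 = -14043$)
$\left(t{\left(180 \right)} + K\right) - 2413 = \left(4 \cdot 180^{2} - 14043\right) - 2413 = \left(4 \cdot 32400 - 14043\right) - 2413 = \left(129600 - 14043\right) - 2413 = 115557 - 2413 = 113144$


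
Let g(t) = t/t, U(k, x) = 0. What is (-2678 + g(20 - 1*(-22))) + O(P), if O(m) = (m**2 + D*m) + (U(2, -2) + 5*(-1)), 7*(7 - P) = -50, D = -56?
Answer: -160425/49 ≈ -3274.0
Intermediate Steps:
P = 99/7 (P = 7 - 1/7*(-50) = 7 + 50/7 = 99/7 ≈ 14.143)
g(t) = 1
O(m) = -5 + m**2 - 56*m (O(m) = (m**2 - 56*m) + (0 + 5*(-1)) = (m**2 - 56*m) + (0 - 5) = (m**2 - 56*m) - 5 = -5 + m**2 - 56*m)
(-2678 + g(20 - 1*(-22))) + O(P) = (-2678 + 1) + (-5 + (99/7)**2 - 56*99/7) = -2677 + (-5 + 9801/49 - 792) = -2677 - 29252/49 = -160425/49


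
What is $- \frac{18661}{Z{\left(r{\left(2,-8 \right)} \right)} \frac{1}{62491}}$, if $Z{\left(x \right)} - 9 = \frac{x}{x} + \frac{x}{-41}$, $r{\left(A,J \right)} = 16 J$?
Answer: $- \frac{47811926591}{538} \approx -8.887 \cdot 10^{7}$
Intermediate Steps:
$Z{\left(x \right)} = 10 - \frac{x}{41}$ ($Z{\left(x \right)} = 9 + \left(\frac{x}{x} + \frac{x}{-41}\right) = 9 + \left(1 + x \left(- \frac{1}{41}\right)\right) = 9 - \left(-1 + \frac{x}{41}\right) = 10 - \frac{x}{41}$)
$- \frac{18661}{Z{\left(r{\left(2,-8 \right)} \right)} \frac{1}{62491}} = - \frac{18661}{\left(10 - \frac{16 \left(-8\right)}{41}\right) \frac{1}{62491}} = - \frac{18661}{\left(10 - - \frac{128}{41}\right) \frac{1}{62491}} = - \frac{18661}{\left(10 + \frac{128}{41}\right) \frac{1}{62491}} = - \frac{18661}{\frac{538}{41} \cdot \frac{1}{62491}} = - \frac{18661}{\frac{538}{2562131}} = \left(-18661\right) \frac{2562131}{538} = - \frac{47811926591}{538}$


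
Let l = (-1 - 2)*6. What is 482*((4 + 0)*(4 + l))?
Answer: -26992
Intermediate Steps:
l = -18 (l = -3*6 = -18)
482*((4 + 0)*(4 + l)) = 482*((4 + 0)*(4 - 18)) = 482*(4*(-14)) = 482*(-56) = -26992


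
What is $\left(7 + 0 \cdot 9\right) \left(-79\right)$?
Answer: $-553$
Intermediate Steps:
$\left(7 + 0 \cdot 9\right) \left(-79\right) = \left(7 + 0\right) \left(-79\right) = 7 \left(-79\right) = -553$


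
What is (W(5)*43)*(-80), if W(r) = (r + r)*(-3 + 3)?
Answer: 0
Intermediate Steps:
W(r) = 0 (W(r) = (2*r)*0 = 0)
(W(5)*43)*(-80) = (0*43)*(-80) = 0*(-80) = 0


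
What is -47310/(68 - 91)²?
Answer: -47310/529 ≈ -89.433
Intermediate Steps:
-47310/(68 - 91)² = -47310/((-23)²) = -47310/529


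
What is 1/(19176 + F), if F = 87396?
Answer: 1/106572 ≈ 9.3833e-6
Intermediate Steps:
1/(19176 + F) = 1/(19176 + 87396) = 1/106572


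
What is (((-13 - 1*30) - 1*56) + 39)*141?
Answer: -8460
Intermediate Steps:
(((-13 - 1*30) - 1*56) + 39)*141 = (((-13 - 30) - 56) + 39)*141 = ((-43 - 56) + 39)*141 = (-99 + 39)*141 = -60*141 = -8460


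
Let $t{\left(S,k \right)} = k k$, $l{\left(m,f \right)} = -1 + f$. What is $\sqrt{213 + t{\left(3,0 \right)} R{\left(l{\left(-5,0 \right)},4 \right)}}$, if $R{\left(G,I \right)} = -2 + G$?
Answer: $\sqrt{213} \approx 14.595$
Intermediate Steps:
$t{\left(S,k \right)} = k^{2}$
$\sqrt{213 + t{\left(3,0 \right)} R{\left(l{\left(-5,0 \right)},4 \right)}} = \sqrt{213 + 0^{2} \left(-2 + \left(-1 + 0\right)\right)} = \sqrt{213 + 0 \left(-2 - 1\right)} = \sqrt{213 + 0 \left(-3\right)} = \sqrt{213 + 0} = \sqrt{213}$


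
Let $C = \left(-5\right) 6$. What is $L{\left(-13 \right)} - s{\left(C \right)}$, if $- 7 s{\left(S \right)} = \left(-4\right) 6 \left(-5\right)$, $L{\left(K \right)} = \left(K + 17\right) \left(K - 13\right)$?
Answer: $- \frac{608}{7} \approx -86.857$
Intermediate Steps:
$L{\left(K \right)} = \left(-13 + K\right) \left(17 + K\right)$ ($L{\left(K \right)} = \left(17 + K\right) \left(-13 + K\right) = \left(-13 + K\right) \left(17 + K\right)$)
$C = -30$
$s{\left(S \right)} = - \frac{120}{7}$ ($s{\left(S \right)} = - \frac{\left(-4\right) 6 \left(-5\right)}{7} = - \frac{\left(-24\right) \left(-5\right)}{7} = \left(- \frac{1}{7}\right) 120 = - \frac{120}{7}$)
$L{\left(-13 \right)} - s{\left(C \right)} = \left(-221 + \left(-13\right)^{2} + 4 \left(-13\right)\right) - - \frac{120}{7} = \left(-221 + 169 - 52\right) + \frac{120}{7} = -104 + \frac{120}{7} = - \frac{608}{7}$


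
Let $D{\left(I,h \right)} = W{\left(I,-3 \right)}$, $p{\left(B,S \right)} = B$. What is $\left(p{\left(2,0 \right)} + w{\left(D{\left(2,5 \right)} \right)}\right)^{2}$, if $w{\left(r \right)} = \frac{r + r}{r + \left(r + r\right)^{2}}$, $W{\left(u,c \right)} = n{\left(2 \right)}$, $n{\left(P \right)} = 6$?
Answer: $\frac{2704}{625} \approx 4.3264$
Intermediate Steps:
$W{\left(u,c \right)} = 6$
$D{\left(I,h \right)} = 6$
$w{\left(r \right)} = \frac{2 r}{r + 4 r^{2}}$ ($w{\left(r \right)} = \frac{2 r}{r + \left(2 r\right)^{2}} = \frac{2 r}{r + 4 r^{2}}$)
$\left(p{\left(2,0 \right)} + w{\left(D{\left(2,5 \right)} \right)}\right)^{2} = \left(2 + \frac{2}{1 + 4 \cdot 6}\right)^{2} = \left(2 + \frac{2}{1 + 24}\right)^{2} = \left(2 + \frac{2}{25}\right)^{2} = \left(\frac{52}{25}\right)^{2} = \frac{2704}{625}$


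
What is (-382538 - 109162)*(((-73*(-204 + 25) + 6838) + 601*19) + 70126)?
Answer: -49882965000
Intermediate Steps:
(-382538 - 109162)*(((-73*(-204 + 25) + 6838) + 601*19) + 70126) = -491700*(((-73*(-179) + 6838) + 11419) + 70126) = -491700*(((13067 + 6838) + 11419) + 70126) = -491700*((19905 + 11419) + 70126) = -491700*(31324 + 70126) = -491700*101450 = -49882965000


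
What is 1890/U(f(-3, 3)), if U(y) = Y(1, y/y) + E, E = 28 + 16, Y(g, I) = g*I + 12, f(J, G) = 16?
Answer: 630/19 ≈ 33.158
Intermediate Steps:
Y(g, I) = 12 + I*g (Y(g, I) = I*g + 12 = 12 + I*g)
E = 44
U(y) = 57 (U(y) = (12 + (y/y)*1) + 44 = (12 + 1*1) + 44 = (12 + 1) + 44 = 13 + 44 = 57)
1890/U(f(-3, 3)) = 1890/57 = 1890*(1/57) = 630/19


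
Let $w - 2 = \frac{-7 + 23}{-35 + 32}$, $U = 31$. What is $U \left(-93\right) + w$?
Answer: $- \frac{8659}{3} \approx -2886.3$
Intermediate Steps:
$w = - \frac{10}{3}$ ($w = 2 + \frac{-7 + 23}{-35 + 32} = 2 + \frac{16}{-3} = 2 + 16 \left(- \frac{1}{3}\right) = 2 - \frac{16}{3} = - \frac{10}{3} \approx -3.3333$)
$U \left(-93\right) + w = 31 \left(-93\right) - \frac{10}{3} = -2883 - \frac{10}{3} = - \frac{8659}{3}$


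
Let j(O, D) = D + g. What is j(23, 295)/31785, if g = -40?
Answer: 17/2119 ≈ 0.0080227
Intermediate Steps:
j(O, D) = -40 + D (j(O, D) = D - 40 = -40 + D)
j(23, 295)/31785 = (-40 + 295)/31785 = 255*(1/31785) = 17/2119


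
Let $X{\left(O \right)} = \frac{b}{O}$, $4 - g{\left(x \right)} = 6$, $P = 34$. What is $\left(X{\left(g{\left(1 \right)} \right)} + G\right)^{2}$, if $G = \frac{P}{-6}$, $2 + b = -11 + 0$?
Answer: $\frac{25}{36} \approx 0.69444$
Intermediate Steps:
$g{\left(x \right)} = -2$ ($g{\left(x \right)} = 4 - 6 = -2$)
$b = -13$ ($b = -2 + \left(-11 + 0\right) = -2 - 11 = -13$)
$X{\left(O \right)} = - \frac{13}{O}$
$G = - \frac{17}{3}$ ($G = \frac{34}{-6} = 34 \left(- \frac{1}{6}\right) = - \frac{17}{3} \approx -5.6667$)
$\left(X{\left(g{\left(1 \right)} \right)} + G\right)^{2} = \left(- \frac{13}{-2} - \frac{17}{3}\right)^{2} = \left(\left(-13\right) \left(- \frac{1}{2}\right) - \frac{17}{3}\right)^{2} = \left(\frac{13}{2} - \frac{17}{3}\right)^{2} = \left(\frac{5}{6}\right)^{2} = \frac{25}{36}$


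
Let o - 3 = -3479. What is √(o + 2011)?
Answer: I*√1465 ≈ 38.275*I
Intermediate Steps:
o = -3476 (o = 3 - 3479 = -3476)
√(o + 2011) = √(-3476 + 2011) = √(-1465) = I*√1465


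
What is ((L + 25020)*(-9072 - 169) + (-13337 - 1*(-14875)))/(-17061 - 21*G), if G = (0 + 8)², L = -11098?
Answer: 42883888/6135 ≈ 6990.0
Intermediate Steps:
G = 64 (G = 8² = 64)
((L + 25020)*(-9072 - 169) + (-13337 - 1*(-14875)))/(-17061 - 21*G) = ((-11098 + 25020)*(-9072 - 169) + (-13337 - 1*(-14875)))/(-17061 - 21*64) = (13922*(-9241) + (-13337 + 14875))/(-17061 - 1344) = (-128653202 + 1538)/(-18405) = -128651664*(-1/18405) = 42883888/6135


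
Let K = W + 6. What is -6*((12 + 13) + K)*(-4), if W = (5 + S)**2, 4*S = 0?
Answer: 1344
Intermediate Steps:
S = 0 (S = (1/4)*0 = 0)
W = 25 (W = (5 + 0)**2 = 5**2 = 25)
K = 31 (K = 25 + 6 = 31)
-6*((12 + 13) + K)*(-4) = -6*((12 + 13) + 31)*(-4) = -6*(25 + 31)*(-4) = -6*56*(-4) = -336*(-4) = 1344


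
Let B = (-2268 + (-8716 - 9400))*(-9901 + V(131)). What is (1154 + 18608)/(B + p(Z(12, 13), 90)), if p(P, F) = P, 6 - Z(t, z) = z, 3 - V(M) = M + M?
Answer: 19762/207101433 ≈ 9.5422e-5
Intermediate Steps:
V(M) = 3 - 2*M (V(M) = 3 - (M + M) = 3 - 2*M)
Z(t, z) = 6 - z
B = 207101440 (B = (-2268 + (-8716 - 9400))*(-9901 + (3 - 2*131)) = (-2268 - 18116)*(-9901 + (3 - 262)) = -20384*(-9901 - 259) = -20384*(-10160) = 207101440)
(1154 + 18608)/(B + p(Z(12, 13), 90)) = (1154 + 18608)/(207101440 + (6 - 1*13)) = 19762/(207101440 + (6 - 13)) = 19762/(207101440 - 7) = 19762/207101433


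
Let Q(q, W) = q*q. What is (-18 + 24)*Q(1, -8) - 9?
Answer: -3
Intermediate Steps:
Q(q, W) = q**2
(-18 + 24)*Q(1, -8) - 9 = (-18 + 24)*1**2 - 9 = 6*1 - 9 = 6 - 9 = -3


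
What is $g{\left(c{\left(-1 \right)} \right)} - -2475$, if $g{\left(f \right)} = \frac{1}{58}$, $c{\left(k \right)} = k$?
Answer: $\frac{143551}{58} \approx 2475.0$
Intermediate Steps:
$g{\left(f \right)} = \frac{1}{58}$
$g{\left(c{\left(-1 \right)} \right)} - -2475 = \frac{1}{58} - -2475 = \frac{1}{58} + 2475 = \frac{143551}{58}$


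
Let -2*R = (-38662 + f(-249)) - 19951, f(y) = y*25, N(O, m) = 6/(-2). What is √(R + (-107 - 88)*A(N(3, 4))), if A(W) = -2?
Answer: √32809 ≈ 181.13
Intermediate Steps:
N(O, m) = -3 (N(O, m) = 6*(-½) = -3)
f(y) = 25*y
R = 32419 (R = -((-38662 + 25*(-249)) - 19951)/2 = -((-38662 - 6225) - 19951)/2 = -(-44887 - 19951)/2 = -½*(-64838) = 32419)
√(R + (-107 - 88)*A(N(3, 4))) = √(32419 + (-107 - 88)*(-2)) = √(32419 - 195*(-2)) = √(32419 + 390) = √32809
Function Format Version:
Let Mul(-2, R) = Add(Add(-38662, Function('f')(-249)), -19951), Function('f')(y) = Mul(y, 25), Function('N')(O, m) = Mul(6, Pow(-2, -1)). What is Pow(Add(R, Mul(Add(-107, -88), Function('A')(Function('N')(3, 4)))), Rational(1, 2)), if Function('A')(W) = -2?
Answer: Pow(32809, Rational(1, 2)) ≈ 181.13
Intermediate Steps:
Function('N')(O, m) = -3 (Function('N')(O, m) = Mul(6, Rational(-1, 2)) = -3)
Function('f')(y) = Mul(25, y)
R = 32419 (R = Mul(Rational(-1, 2), Add(Add(-38662, Mul(25, -249)), -19951)) = Mul(Rational(-1, 2), Add(Add(-38662, -6225), -19951)) = Mul(Rational(-1, 2), Add(-44887, -19951)) = Mul(Rational(-1, 2), -64838) = 32419)
Pow(Add(R, Mul(Add(-107, -88), Function('A')(Function('N')(3, 4)))), Rational(1, 2)) = Pow(Add(32419, Mul(Add(-107, -88), -2)), Rational(1, 2)) = Pow(Add(32419, Mul(-195, -2)), Rational(1, 2)) = Pow(Add(32419, 390), Rational(1, 2)) = Pow(32809, Rational(1, 2))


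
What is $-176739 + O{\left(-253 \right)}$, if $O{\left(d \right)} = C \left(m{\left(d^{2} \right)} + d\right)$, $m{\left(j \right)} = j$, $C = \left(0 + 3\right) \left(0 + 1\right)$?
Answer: $14529$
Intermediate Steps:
$C = 3$ ($C = 3 \cdot 1 = 3$)
$O{\left(d \right)} = 3 d + 3 d^{2}$ ($O{\left(d \right)} = 3 \left(d^{2} + d\right) = 3 \left(d + d^{2}\right) = 3 d + 3 d^{2}$)
$-176739 + O{\left(-253 \right)} = -176739 + 3 \left(-253\right) \left(1 - 253\right) = -176739 + 3 \left(-253\right) \left(-252\right) = -176739 + 191268 = 14529$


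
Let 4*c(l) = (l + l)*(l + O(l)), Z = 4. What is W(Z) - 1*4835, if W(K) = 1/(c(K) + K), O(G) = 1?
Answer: -67689/14 ≈ -4834.9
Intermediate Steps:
c(l) = l*(1 + l)/2 (c(l) = ((l + l)*(l + 1))/4 = ((2*l)*(1 + l))/4 = (2*l*(1 + l))/4 = l*(1 + l)/2)
W(K) = 1/(K + K*(1 + K)/2) (W(K) = 1/(K*(1 + K)/2 + K) = 1/(K + K*(1 + K)/2))
W(Z) - 1*4835 = 2/(4*(3 + 4)) - 1*4835 = 2*(1/4)/7 - 4835 = 2*(1/4)*(1/7) - 4835 = 1/14 - 4835 = -67689/14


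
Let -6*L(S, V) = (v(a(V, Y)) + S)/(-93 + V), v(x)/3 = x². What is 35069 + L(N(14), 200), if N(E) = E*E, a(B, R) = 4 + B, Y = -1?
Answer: 11194627/321 ≈ 34874.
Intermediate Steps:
v(x) = 3*x²
N(E) = E²
L(S, V) = -(S + 3*(4 + V)²)/(6*(-93 + V)) (L(S, V) = -(3*(4 + V)² + S)/(6*(-93 + V)) = -(S + 3*(4 + V)²)/(6*(-93 + V)))
35069 + L(N(14), 200) = 35069 + (-1*14² - 3*(4 + 200)²)/(6*(-93 + 200)) = 35069 + (⅙)*(-1*196 - 3*204²)/107 = 35069 + (⅙)*(1/107)*(-196 - 3*41616) = 35069 + (⅙)*(1/107)*(-196 - 124848) = 35069 + (⅙)*(1/107)*(-125044) = 35069 - 62522/321 = 11194627/321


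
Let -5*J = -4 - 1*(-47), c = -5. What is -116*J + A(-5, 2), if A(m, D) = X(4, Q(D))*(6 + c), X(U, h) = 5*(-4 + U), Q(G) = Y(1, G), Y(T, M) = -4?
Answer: 4988/5 ≈ 997.60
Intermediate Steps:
Q(G) = -4
J = -43/5 (J = -(-4 - 1*(-47))/5 = -(-4 + 47)/5 = -⅕*43 = -43/5 ≈ -8.6000)
X(U, h) = -20 + 5*U
A(m, D) = 0 (A(m, D) = (-20 + 5*4)*(6 - 5) = (-20 + 20)*1 = 0*1 = 0)
-116*J + A(-5, 2) = -116*(-43/5) + 0 = 4988/5 + 0 = 4988/5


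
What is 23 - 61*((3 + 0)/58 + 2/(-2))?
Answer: 4689/58 ≈ 80.845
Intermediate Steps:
23 - 61*((3 + 0)/58 + 2/(-2)) = 23 - 61*(3*(1/58) + 2*(-½)) = 23 - 61*(3/58 - 1) = 23 - 61*(-55/58) = 23 + 3355/58 = 4689/58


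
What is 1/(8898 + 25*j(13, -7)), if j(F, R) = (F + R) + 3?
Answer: 1/9123 ≈ 0.00010961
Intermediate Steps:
j(F, R) = 3 + F + R
1/(8898 + 25*j(13, -7)) = 1/(8898 + 25*(3 + 13 - 7)) = 1/(8898 + 25*9) = 1/(8898 + 225) = 1/9123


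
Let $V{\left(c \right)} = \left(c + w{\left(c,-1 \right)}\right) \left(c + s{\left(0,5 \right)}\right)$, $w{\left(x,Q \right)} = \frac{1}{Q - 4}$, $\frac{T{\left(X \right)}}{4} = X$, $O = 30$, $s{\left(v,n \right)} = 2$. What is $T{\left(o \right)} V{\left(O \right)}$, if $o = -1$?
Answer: $- \frac{19072}{5} \approx -3814.4$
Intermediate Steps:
$T{\left(X \right)} = 4 X$
$w{\left(x,Q \right)} = \frac{1}{-4 + Q}$
$V{\left(c \right)} = \left(2 + c\right) \left(- \frac{1}{5} + c\right)$ ($V{\left(c \right)} = \left(c + \frac{1}{-4 - 1}\right) \left(c + 2\right) = \left(c + \frac{1}{-5}\right) \left(2 + c\right) = \left(c - \frac{1}{5}\right) \left(2 + c\right) = \left(- \frac{1}{5} + c\right) \left(2 + c\right) = \left(2 + c\right) \left(- \frac{1}{5} + c\right)$)
$T{\left(o \right)} V{\left(O \right)} = 4 \left(-1\right) \left(- \frac{2}{5} + 30^{2} + \frac{9}{5} \cdot 30\right) = - 4 \left(- \frac{2}{5} + 900 + 54\right) = \left(-4\right) \frac{4768}{5} = - \frac{19072}{5}$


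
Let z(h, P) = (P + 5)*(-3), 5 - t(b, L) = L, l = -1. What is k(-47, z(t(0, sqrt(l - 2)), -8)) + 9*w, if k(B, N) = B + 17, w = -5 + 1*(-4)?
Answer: -111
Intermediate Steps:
t(b, L) = 5 - L
z(h, P) = -15 - 3*P (z(h, P) = (5 + P)*(-3) = -15 - 3*P)
w = -9 (w = -5 - 4 = -9)
k(B, N) = 17 + B
k(-47, z(t(0, sqrt(l - 2)), -8)) + 9*w = (17 - 47) + 9*(-9) = -30 - 81 = -111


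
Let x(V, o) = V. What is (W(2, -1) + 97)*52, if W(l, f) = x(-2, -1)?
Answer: 4940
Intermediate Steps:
W(l, f) = -2
(W(2, -1) + 97)*52 = (-2 + 97)*52 = 95*52 = 4940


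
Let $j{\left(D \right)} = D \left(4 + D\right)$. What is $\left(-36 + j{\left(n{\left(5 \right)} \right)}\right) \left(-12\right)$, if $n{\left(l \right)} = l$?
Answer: $-108$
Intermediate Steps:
$\left(-36 + j{\left(n{\left(5 \right)} \right)}\right) \left(-12\right) = \left(-36 + 5 \left(4 + 5\right)\right) \left(-12\right) = \left(-36 + 5 \cdot 9\right) \left(-12\right) = \left(-36 + 45\right) \left(-12\right) = 9 \left(-12\right) = -108$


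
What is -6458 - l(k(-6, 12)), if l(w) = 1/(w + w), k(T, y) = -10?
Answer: -129159/20 ≈ -6458.0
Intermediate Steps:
l(w) = 1/(2*w)
-6458 - l(k(-6, 12)) = -6458 - 1/(2*(-10)) = -6458 - (-1)/(2*10) = -6458 - 1*(-1/20) = -6458 + 1/20 = -129159/20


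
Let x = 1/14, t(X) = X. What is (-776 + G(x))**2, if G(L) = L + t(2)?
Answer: 117397225/196 ≈ 5.9897e+5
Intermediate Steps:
x = 1/14 ≈ 0.071429
G(L) = 2 + L (G(L) = L + 2 = 2 + L)
(-776 + G(x))**2 = (-776 + (2 + 1/14))**2 = (-776 + 29/14)**2 = (-10835/14)**2 = 117397225/196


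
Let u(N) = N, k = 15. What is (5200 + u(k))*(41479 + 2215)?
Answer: 227864210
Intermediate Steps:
(5200 + u(k))*(41479 + 2215) = (5200 + 15)*(41479 + 2215) = 5215*43694 = 227864210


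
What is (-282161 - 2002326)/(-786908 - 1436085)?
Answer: 2284487/2222993 ≈ 1.0277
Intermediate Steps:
(-282161 - 2002326)/(-786908 - 1436085) = -2284487/(-2222993) = -2284487*(-1/2222993) = 2284487/2222993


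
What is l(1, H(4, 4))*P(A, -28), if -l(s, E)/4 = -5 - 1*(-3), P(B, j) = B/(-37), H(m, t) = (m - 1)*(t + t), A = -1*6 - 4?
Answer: 80/37 ≈ 2.1622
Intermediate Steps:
A = -10 (A = -6 - 4 = -10)
H(m, t) = 2*t*(-1 + m) (H(m, t) = (-1 + m)*(2*t) = 2*t*(-1 + m))
P(B, j) = -B/37 (P(B, j) = B*(-1/37) = -B/37)
l(s, E) = 8 (l(s, E) = -4*(-5 - 1*(-3)) = -4*(-5 + 3) = -4*(-2) = 8)
l(1, H(4, 4))*P(A, -28) = 8*(-1/37*(-10)) = 8*(10/37) = 80/37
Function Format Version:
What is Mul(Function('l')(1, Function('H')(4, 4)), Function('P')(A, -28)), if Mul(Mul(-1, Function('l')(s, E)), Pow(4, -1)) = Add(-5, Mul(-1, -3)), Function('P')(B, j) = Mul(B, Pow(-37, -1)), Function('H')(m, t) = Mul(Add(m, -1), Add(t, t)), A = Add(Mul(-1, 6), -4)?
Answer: Rational(80, 37) ≈ 2.1622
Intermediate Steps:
A = -10 (A = Add(-6, -4) = -10)
Function('H')(m, t) = Mul(2, t, Add(-1, m)) (Function('H')(m, t) = Mul(Add(-1, m), Mul(2, t)) = Mul(2, t, Add(-1, m)))
Function('P')(B, j) = Mul(Rational(-1, 37), B) (Function('P')(B, j) = Mul(B, Rational(-1, 37)) = Mul(Rational(-1, 37), B))
Function('l')(s, E) = 8 (Function('l')(s, E) = Mul(-4, Add(-5, Mul(-1, -3))) = Mul(-4, Add(-5, 3)) = Mul(-4, -2) = 8)
Mul(Function('l')(1, Function('H')(4, 4)), Function('P')(A, -28)) = Mul(8, Mul(Rational(-1, 37), -10)) = Mul(8, Rational(10, 37)) = Rational(80, 37)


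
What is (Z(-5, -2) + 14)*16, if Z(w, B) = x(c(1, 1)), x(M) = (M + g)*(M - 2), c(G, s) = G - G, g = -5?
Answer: 384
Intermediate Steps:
c(G, s) = 0
x(M) = (-5 + M)*(-2 + M) (x(M) = (M - 5)*(M - 2) = (-5 + M)*(-2 + M))
Z(w, B) = 10 (Z(w, B) = 10 + 0² - 7*0 = 10 + 0 + 0 = 10)
(Z(-5, -2) + 14)*16 = (10 + 14)*16 = 24*16 = 384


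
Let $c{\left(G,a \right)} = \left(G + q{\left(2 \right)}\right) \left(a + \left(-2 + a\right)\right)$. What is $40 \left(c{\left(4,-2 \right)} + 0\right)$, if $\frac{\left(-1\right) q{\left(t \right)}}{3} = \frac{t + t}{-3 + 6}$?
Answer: $0$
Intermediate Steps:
$q{\left(t \right)} = - 2 t$ ($q{\left(t \right)} = - 3 \frac{t + t}{-3 + 6} = - 3 \frac{2 t}{3} = - 2 t$)
$c{\left(G,a \right)} = \left(-4 + G\right) \left(-2 + 2 a\right)$ ($c{\left(G,a \right)} = \left(G - 4\right) \left(a + \left(-2 + a\right)\right) = \left(G - 4\right) \left(-2 + 2 a\right) = \left(-4 + G\right) \left(-2 + 2 a\right)$)
$40 \left(c{\left(4,-2 \right)} + 0\right) = 40 \left(\left(8 - -16 - 8 + 2 \cdot 4 \left(-2\right)\right) + 0\right) = 40 \left(\left(8 + 16 - 8 - 16\right) + 0\right) = 40 \left(0 + 0\right) = 40 \cdot 0 = 0$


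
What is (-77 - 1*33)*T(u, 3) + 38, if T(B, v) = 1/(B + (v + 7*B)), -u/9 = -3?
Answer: 8212/219 ≈ 37.498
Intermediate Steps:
u = 27 (u = -9*(-3) = 27)
T(B, v) = 1/(v + 8*B)
(-77 - 1*33)*T(u, 3) + 38 = (-77 - 1*33)/(3 + 8*27) + 38 = (-77 - 33)/(3 + 216) + 38 = -110/219 + 38 = 8212/219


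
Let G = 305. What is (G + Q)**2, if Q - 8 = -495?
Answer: 33124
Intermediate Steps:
Q = -487 (Q = 8 - 495 = -487)
(G + Q)**2 = (305 - 487)**2 = (-182)**2 = 33124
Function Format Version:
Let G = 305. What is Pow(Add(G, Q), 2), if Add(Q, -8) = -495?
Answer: 33124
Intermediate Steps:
Q = -487 (Q = Add(8, -495) = -487)
Pow(Add(G, Q), 2) = Pow(Add(305, -487), 2) = Pow(-182, 2) = 33124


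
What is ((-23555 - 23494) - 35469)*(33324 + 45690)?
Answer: -6520077252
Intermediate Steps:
((-23555 - 23494) - 35469)*(33324 + 45690) = (-47049 - 35469)*79014 = -82518*79014 = -6520077252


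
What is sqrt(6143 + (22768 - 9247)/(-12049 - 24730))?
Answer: 26*sqrt(12291578579)/36779 ≈ 78.375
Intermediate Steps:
sqrt(6143 + (22768 - 9247)/(-12049 - 24730)) = sqrt(6143 + 13521/(-36779)) = sqrt(6143 + 13521*(-1/36779)) = sqrt(6143 - 13521/36779) = sqrt(225919876/36779) = 26*sqrt(12291578579)/36779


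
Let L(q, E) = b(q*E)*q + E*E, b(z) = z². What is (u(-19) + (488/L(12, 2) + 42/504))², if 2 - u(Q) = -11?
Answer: 74483688889/430479504 ≈ 173.02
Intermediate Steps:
L(q, E) = E² + E²*q³ (L(q, E) = (q*E)²*q + E*E = (E*q)²*q + E² = (E²*q²)*q + E² = E²*q³ + E² = E² + E²*q³)
u(Q) = 13 (u(Q) = 2 - 1*(-11) = 2 + 11 = 13)
(u(-19) + (488/L(12, 2) + 42/504))² = (13 + (488/((2²*(1 + 12³))) + 42/504))² = (13 + (488/((4*(1 + 1728))) + 42*(1/504)))² = (13 + (488/((4*1729)) + 1/12))² = (13 + (488/6916 + 1/12))² = (13 + (488*(1/6916) + 1/12))² = (13 + (122/1729 + 1/12))² = (13 + 3193/20748)² = (272917/20748)² = 74483688889/430479504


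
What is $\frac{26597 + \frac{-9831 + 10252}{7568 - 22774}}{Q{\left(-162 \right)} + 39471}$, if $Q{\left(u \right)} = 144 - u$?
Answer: $\frac{134811187}{201616354} \approx 0.66865$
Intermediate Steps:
$\frac{26597 + \frac{-9831 + 10252}{7568 - 22774}}{Q{\left(-162 \right)} + 39471} = \frac{26597 + \frac{-9831 + 10252}{7568 - 22774}}{\left(144 - -162\right) + 39471} = \frac{26597 + \frac{421}{-15206}}{\left(144 + 162\right) + 39471} = \frac{26597 + 421 \left(- \frac{1}{15206}\right)}{306 + 39471} = \frac{26597 - \frac{421}{15206}}{39777} = \frac{404433561}{15206} \cdot \frac{1}{39777} = \frac{134811187}{201616354}$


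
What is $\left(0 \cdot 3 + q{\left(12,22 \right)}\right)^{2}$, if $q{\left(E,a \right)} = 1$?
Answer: $1$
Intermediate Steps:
$\left(0 \cdot 3 + q{\left(12,22 \right)}\right)^{2} = \left(0 \cdot 3 + 1\right)^{2} = \left(0 + 1\right)^{2} = 1^{2} = 1$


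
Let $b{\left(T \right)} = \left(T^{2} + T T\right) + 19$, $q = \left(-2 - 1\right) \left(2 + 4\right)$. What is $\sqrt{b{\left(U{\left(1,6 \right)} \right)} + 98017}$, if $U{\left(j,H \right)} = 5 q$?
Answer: $2 \sqrt{28559} \approx 337.99$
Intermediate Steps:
$q = -18$ ($q = \left(-3\right) 6 = -18$)
$U{\left(j,H \right)} = -90$ ($U{\left(j,H \right)} = 5 \left(-18\right) = -90$)
$b{\left(T \right)} = 19 + 2 T^{2}$ ($b{\left(T \right)} = \left(T^{2} + T^{2}\right) + 19 = 2 T^{2} + 19 = 19 + 2 T^{2}$)
$\sqrt{b{\left(U{\left(1,6 \right)} \right)} + 98017} = \sqrt{\left(19 + 2 \left(-90\right)^{2}\right) + 98017} = \sqrt{\left(19 + 2 \cdot 8100\right) + 98017} = \sqrt{\left(19 + 16200\right) + 98017} = \sqrt{16219 + 98017} = \sqrt{114236} = 2 \sqrt{28559}$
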